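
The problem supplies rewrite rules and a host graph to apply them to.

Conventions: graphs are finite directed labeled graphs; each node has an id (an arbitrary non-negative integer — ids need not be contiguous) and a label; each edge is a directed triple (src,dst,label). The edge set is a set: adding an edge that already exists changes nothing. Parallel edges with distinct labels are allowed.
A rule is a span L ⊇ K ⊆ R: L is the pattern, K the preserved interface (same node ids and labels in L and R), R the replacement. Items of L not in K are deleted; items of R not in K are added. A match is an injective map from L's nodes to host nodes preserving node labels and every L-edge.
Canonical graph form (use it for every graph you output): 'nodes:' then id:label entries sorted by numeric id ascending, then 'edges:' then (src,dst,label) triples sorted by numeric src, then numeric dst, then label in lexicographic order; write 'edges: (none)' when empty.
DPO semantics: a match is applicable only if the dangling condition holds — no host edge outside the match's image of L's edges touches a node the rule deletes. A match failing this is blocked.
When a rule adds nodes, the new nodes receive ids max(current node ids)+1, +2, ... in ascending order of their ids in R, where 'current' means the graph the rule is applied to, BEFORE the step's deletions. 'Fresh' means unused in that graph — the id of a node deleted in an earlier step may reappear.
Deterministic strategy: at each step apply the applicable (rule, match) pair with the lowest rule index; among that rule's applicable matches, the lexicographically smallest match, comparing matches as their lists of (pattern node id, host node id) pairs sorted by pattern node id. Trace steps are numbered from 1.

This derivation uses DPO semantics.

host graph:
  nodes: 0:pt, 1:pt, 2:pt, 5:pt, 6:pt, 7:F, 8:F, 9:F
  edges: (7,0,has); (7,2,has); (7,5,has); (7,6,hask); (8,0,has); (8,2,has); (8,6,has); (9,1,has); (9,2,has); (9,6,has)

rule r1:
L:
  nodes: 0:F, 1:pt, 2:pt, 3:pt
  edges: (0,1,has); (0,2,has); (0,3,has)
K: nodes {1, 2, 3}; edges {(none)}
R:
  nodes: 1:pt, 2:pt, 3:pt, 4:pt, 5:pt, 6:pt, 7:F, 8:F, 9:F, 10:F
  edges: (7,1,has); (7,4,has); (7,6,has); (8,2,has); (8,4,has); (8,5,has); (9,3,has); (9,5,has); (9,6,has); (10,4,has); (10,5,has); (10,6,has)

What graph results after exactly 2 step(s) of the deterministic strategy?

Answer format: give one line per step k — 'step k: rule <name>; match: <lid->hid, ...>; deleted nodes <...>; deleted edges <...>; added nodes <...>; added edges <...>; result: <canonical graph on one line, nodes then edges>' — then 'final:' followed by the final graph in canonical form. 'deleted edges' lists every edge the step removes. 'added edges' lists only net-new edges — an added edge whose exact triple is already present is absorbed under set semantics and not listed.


step 1: rule r1; match: 0->8, 1->0, 2->2, 3->6; deleted nodes 8; deleted edges (8,0,has); (8,2,has); (8,6,has); added nodes 10, 11, 12, 13, 14, 15, 16; added edges (13,0,has); (13,10,has); (13,12,has); (14,2,has); (14,10,has); (14,11,has); (15,6,has); (15,11,has); (15,12,has); (16,10,has); (16,11,has); (16,12,has); result: nodes: 0:pt, 1:pt, 2:pt, 5:pt, 6:pt, 7:F, 9:F, 10:pt, 11:pt, 12:pt, 13:F, 14:F, 15:F, 16:F edges: (7,0,has); (7,2,has); (7,5,has); (7,6,hask); (9,1,has); (9,2,has); (9,6,has); (13,0,has); (13,10,has); (13,12,has); (14,2,has); (14,10,has); (14,11,has); (15,6,has); (15,11,has); (15,12,has); (16,10,has); (16,11,has); (16,12,has)
step 2: rule r1; match: 0->9, 1->1, 2->2, 3->6; deleted nodes 9; deleted edges (9,1,has); (9,2,has); (9,6,has); added nodes 17, 18, 19, 20, 21, 22, 23; added edges (20,1,has); (20,17,has); (20,19,has); (21,2,has); (21,17,has); (21,18,has); (22,6,has); (22,18,has); (22,19,has); (23,17,has); (23,18,has); (23,19,has); result: nodes: 0:pt, 1:pt, 2:pt, 5:pt, 6:pt, 7:F, 10:pt, 11:pt, 12:pt, 13:F, 14:F, 15:F, 16:F, 17:pt, 18:pt, 19:pt, 20:F, 21:F, 22:F, 23:F edges: (7,0,has); (7,2,has); (7,5,has); (7,6,hask); (13,0,has); (13,10,has); (13,12,has); (14,2,has); (14,10,has); (14,11,has); (15,6,has); (15,11,has); (15,12,has); (16,10,has); (16,11,has); (16,12,has); (20,1,has); (20,17,has); (20,19,has); (21,2,has); (21,17,has); (21,18,has); (22,6,has); (22,18,has); (22,19,has); (23,17,has); (23,18,has); (23,19,has)
final:
nodes: 0:pt, 1:pt, 2:pt, 5:pt, 6:pt, 7:F, 10:pt, 11:pt, 12:pt, 13:F, 14:F, 15:F, 16:F, 17:pt, 18:pt, 19:pt, 20:F, 21:F, 22:F, 23:F
edges: (7,0,has); (7,2,has); (7,5,has); (7,6,hask); (13,0,has); (13,10,has); (13,12,has); (14,2,has); (14,10,has); (14,11,has); (15,6,has); (15,11,has); (15,12,has); (16,10,has); (16,11,has); (16,12,has); (20,1,has); (20,17,has); (20,19,has); (21,2,has); (21,17,has); (21,18,has); (22,6,has); (22,18,has); (22,19,has); (23,17,has); (23,18,has); (23,19,has)


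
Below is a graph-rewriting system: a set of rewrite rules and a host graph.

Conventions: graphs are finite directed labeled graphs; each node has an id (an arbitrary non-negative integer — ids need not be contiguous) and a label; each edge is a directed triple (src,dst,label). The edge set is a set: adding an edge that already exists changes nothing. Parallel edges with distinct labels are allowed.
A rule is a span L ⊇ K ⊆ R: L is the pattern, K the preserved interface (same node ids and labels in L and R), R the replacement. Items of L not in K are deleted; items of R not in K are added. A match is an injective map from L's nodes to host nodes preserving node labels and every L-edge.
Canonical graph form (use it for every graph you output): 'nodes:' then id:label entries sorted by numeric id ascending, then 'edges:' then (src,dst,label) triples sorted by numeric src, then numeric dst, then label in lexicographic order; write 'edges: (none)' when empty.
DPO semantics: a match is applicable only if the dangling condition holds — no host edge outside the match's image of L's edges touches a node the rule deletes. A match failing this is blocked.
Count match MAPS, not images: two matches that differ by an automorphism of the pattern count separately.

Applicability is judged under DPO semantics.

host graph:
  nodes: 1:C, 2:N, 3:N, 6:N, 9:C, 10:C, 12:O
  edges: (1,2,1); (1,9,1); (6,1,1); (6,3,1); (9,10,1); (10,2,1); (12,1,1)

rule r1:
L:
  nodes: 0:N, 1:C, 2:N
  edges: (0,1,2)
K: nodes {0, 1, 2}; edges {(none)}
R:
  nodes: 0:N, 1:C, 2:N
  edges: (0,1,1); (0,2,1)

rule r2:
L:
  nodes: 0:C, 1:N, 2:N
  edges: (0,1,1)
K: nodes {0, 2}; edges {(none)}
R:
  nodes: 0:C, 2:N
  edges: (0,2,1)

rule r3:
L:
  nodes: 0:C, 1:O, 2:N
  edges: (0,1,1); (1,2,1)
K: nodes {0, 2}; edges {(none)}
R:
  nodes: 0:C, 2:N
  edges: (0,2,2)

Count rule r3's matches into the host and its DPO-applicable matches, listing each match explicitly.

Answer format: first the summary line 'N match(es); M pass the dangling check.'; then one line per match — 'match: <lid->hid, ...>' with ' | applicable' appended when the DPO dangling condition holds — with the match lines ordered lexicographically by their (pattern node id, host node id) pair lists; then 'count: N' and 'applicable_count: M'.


0 match(es); 0 pass the dangling check.
count: 0
applicable_count: 0


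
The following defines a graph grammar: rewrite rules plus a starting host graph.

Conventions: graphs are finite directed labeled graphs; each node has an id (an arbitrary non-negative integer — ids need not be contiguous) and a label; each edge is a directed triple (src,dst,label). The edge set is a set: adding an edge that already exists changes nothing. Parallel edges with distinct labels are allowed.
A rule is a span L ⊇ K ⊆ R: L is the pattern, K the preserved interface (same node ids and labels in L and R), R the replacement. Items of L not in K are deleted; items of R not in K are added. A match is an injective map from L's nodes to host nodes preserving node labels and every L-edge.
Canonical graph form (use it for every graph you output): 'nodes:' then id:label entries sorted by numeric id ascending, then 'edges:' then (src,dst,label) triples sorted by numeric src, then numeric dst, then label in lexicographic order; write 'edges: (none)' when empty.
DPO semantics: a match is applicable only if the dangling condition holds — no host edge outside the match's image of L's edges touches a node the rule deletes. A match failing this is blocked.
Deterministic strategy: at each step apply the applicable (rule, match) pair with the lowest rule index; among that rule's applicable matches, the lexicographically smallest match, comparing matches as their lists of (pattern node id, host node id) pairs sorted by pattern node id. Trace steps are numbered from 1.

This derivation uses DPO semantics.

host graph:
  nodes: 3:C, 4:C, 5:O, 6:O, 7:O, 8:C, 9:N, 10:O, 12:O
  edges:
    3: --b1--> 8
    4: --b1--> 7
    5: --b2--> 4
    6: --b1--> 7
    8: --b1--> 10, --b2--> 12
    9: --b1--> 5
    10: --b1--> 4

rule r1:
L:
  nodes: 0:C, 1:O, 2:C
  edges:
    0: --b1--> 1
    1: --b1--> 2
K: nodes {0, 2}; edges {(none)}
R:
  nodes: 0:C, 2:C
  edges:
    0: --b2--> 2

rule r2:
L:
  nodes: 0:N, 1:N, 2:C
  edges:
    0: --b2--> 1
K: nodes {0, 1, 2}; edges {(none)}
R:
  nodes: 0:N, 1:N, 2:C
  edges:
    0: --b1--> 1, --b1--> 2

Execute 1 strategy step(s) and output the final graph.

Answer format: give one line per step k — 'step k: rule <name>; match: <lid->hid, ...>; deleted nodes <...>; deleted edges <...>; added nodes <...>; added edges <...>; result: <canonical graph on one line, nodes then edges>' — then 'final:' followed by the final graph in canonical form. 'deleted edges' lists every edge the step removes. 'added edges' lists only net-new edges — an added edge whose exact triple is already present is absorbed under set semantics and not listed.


step 1: rule r1; match: 0->8, 1->10, 2->4; deleted nodes 10; deleted edges (8,10,b1); (10,4,b1); added nodes (none); added edges (8,4,b2); result: nodes: 3:C, 4:C, 5:O, 6:O, 7:O, 8:C, 9:N, 12:O edges: (3,8,b1); (4,7,b1); (5,4,b2); (6,7,b1); (8,4,b2); (8,12,b2); (9,5,b1)
final:
nodes: 3:C, 4:C, 5:O, 6:O, 7:O, 8:C, 9:N, 12:O
edges: (3,8,b1); (4,7,b1); (5,4,b2); (6,7,b1); (8,4,b2); (8,12,b2); (9,5,b1)


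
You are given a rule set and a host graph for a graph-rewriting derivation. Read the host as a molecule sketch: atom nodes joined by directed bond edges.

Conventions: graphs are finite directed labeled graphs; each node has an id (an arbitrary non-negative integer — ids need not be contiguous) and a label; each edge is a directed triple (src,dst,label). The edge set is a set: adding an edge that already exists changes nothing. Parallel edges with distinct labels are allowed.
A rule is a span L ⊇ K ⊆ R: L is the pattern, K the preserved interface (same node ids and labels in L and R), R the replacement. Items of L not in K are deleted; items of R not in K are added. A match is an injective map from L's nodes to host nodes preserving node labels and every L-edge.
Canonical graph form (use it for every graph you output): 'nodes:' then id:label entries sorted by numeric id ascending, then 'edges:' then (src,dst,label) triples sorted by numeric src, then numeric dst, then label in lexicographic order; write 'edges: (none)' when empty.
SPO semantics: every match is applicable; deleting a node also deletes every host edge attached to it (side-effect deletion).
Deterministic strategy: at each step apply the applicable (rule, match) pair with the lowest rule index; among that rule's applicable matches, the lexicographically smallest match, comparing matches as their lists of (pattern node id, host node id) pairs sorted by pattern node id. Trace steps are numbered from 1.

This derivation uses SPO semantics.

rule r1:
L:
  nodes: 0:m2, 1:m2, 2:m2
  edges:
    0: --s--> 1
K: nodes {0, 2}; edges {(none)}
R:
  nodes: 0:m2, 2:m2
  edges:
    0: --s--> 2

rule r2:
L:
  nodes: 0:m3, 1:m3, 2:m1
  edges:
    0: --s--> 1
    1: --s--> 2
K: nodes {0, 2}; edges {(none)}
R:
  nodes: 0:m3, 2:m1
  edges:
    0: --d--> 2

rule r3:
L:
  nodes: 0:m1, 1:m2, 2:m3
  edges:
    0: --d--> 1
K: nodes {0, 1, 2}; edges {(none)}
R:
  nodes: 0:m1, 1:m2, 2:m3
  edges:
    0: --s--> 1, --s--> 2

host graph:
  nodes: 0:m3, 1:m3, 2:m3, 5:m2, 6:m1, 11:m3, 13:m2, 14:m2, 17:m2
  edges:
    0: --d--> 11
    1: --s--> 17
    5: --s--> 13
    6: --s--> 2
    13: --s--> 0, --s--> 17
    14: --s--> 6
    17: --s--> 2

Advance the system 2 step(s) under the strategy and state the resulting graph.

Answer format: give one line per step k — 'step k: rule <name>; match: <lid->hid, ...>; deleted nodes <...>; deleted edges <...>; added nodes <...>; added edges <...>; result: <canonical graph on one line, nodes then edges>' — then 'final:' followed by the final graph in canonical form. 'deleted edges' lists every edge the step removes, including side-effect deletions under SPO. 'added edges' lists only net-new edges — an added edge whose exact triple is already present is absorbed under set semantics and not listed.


step 1: rule r1; match: 0->5, 1->13, 2->14; deleted nodes 13; deleted edges (5,13,s); (13,0,s); (13,17,s); added nodes (none); added edges (5,14,s); result: nodes: 0:m3, 1:m3, 2:m3, 5:m2, 6:m1, 11:m3, 14:m2, 17:m2 edges: (0,11,d); (1,17,s); (5,14,s); (6,2,s); (14,6,s); (17,2,s)
step 2: rule r1; match: 0->5, 1->14, 2->17; deleted nodes 14; deleted edges (5,14,s); (14,6,s); added nodes (none); added edges (5,17,s); result: nodes: 0:m3, 1:m3, 2:m3, 5:m2, 6:m1, 11:m3, 17:m2 edges: (0,11,d); (1,17,s); (5,17,s); (6,2,s); (17,2,s)
final:
nodes: 0:m3, 1:m3, 2:m3, 5:m2, 6:m1, 11:m3, 17:m2
edges: (0,11,d); (1,17,s); (5,17,s); (6,2,s); (17,2,s)


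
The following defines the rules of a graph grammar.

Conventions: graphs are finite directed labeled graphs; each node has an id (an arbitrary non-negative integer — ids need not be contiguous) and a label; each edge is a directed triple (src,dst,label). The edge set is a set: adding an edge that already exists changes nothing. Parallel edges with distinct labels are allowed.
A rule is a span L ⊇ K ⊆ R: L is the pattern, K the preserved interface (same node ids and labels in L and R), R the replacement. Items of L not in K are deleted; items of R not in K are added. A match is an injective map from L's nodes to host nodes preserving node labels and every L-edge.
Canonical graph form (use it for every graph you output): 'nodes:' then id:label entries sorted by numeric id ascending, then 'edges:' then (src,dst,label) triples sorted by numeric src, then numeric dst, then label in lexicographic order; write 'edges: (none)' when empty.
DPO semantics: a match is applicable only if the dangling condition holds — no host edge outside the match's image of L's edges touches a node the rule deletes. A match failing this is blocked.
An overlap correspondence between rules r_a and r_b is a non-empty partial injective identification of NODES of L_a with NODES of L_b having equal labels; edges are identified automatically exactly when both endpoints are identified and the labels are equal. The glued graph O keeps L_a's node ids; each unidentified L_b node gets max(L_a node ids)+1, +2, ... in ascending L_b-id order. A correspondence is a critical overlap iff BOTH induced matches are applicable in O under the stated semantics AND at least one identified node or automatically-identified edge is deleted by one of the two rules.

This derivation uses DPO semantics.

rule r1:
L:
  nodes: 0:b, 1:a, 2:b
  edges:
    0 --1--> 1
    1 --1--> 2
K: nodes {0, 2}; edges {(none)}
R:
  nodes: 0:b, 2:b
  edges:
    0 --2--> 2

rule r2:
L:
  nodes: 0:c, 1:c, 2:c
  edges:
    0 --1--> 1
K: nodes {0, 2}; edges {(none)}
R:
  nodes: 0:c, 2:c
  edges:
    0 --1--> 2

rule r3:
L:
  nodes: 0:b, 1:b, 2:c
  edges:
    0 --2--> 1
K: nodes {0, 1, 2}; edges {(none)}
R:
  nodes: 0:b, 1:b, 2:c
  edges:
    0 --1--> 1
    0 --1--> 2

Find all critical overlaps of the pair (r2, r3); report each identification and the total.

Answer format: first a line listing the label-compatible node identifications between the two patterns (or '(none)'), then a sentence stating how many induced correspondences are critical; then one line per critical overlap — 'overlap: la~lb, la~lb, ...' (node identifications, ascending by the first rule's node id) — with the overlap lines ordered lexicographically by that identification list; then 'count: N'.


label-compatible node identifications between L(r2) and L(r3): 0~2, 1~2, 2~2
1 of the induced correspondences is a critical overlap of r2 and r3.
overlap: 1~2
count: 1


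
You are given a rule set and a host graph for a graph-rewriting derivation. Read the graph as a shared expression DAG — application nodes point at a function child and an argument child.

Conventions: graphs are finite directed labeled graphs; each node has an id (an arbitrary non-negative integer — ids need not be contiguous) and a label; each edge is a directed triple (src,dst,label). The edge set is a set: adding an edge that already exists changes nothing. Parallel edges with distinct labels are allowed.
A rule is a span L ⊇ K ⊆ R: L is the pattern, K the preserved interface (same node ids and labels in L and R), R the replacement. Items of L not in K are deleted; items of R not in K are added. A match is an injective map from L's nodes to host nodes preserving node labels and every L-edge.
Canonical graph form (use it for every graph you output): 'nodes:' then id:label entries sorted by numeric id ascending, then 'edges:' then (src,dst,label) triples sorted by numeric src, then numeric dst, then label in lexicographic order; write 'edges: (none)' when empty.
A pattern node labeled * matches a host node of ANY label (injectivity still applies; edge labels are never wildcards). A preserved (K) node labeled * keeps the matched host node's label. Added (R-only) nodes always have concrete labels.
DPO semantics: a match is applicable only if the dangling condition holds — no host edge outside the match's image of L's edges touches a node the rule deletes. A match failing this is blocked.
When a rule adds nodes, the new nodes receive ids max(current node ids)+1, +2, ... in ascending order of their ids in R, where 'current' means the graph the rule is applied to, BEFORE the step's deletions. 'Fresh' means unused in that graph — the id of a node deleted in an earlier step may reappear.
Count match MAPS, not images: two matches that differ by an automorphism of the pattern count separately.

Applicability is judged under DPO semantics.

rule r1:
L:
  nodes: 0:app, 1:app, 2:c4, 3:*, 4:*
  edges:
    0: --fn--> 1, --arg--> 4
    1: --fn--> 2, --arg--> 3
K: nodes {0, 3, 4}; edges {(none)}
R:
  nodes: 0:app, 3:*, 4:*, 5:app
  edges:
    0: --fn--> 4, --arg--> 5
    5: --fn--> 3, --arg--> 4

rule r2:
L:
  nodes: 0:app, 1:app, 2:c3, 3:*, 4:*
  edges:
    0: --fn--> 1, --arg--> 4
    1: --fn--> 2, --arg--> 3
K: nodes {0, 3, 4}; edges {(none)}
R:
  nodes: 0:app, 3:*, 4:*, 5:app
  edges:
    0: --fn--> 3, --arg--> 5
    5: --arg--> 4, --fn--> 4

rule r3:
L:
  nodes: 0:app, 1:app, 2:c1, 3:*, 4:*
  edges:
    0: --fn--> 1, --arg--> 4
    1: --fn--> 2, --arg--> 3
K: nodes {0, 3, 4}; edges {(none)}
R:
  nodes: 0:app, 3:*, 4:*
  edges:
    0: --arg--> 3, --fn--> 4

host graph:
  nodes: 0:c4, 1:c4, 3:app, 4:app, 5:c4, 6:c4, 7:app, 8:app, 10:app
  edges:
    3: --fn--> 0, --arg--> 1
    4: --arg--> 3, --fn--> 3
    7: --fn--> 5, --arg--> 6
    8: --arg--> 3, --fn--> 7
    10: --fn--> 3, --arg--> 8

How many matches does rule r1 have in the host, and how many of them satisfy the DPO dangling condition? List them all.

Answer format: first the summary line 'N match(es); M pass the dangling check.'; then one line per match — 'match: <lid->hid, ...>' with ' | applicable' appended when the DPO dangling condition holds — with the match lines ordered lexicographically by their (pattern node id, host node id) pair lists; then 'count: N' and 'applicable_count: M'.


2 match(es); 1 pass the dangling check.
match: 0->8, 1->7, 2->5, 3->6, 4->3 | applicable
match: 0->10, 1->3, 2->0, 3->1, 4->8
count: 2
applicable_count: 1


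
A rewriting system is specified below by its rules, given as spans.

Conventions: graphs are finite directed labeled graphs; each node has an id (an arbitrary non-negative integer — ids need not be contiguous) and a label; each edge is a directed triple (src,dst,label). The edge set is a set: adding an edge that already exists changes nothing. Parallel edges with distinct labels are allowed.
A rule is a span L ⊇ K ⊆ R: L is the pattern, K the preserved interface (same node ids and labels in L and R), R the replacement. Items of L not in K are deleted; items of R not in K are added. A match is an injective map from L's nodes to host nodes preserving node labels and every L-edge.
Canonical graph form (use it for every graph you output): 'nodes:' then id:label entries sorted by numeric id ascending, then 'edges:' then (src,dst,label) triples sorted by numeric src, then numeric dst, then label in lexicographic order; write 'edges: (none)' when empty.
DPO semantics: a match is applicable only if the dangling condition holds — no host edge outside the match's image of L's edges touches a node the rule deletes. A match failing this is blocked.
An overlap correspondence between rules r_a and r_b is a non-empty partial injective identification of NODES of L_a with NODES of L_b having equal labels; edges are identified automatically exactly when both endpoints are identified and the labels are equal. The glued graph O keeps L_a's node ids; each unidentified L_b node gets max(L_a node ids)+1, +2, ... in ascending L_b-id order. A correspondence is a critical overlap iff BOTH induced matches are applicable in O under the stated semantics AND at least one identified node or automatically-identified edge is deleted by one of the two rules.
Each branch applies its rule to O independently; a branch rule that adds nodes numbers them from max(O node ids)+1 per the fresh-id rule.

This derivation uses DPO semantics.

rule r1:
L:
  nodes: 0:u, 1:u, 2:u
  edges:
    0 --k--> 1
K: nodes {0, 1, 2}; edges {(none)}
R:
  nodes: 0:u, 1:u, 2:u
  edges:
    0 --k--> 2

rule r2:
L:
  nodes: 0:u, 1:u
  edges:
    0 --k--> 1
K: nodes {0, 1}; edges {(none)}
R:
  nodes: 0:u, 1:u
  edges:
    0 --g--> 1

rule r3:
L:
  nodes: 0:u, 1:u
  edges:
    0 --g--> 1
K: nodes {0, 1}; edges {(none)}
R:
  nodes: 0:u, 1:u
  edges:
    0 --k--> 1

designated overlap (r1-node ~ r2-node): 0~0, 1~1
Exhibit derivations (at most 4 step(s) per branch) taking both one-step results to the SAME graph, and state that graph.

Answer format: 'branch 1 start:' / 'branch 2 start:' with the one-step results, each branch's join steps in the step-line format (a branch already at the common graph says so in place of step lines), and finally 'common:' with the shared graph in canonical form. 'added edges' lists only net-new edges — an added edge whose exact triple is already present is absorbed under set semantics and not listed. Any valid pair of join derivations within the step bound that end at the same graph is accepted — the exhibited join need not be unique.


branch 1 start:
nodes: 0:u, 1:u, 2:u
edges: (0,2,k)
branch 2 start:
nodes: 0:u, 1:u, 2:u
edges: (0,1,g)
branch 1 step 1: rule r1; match: 0->0, 1->2, 2->1; deleted nodes (none); deleted edges (0,2,k); added nodes (none); added edges (0,1,k); result: nodes: 0:u, 1:u, 2:u edges: (0,1,k)
branch 2 step 1: rule r3; match: 0->0, 1->1; deleted nodes (none); deleted edges (0,1,g); added nodes (none); added edges (0,1,k); result: nodes: 0:u, 1:u, 2:u edges: (0,1,k)
common:
nodes: 0:u, 1:u, 2:u
edges: (0,1,k)


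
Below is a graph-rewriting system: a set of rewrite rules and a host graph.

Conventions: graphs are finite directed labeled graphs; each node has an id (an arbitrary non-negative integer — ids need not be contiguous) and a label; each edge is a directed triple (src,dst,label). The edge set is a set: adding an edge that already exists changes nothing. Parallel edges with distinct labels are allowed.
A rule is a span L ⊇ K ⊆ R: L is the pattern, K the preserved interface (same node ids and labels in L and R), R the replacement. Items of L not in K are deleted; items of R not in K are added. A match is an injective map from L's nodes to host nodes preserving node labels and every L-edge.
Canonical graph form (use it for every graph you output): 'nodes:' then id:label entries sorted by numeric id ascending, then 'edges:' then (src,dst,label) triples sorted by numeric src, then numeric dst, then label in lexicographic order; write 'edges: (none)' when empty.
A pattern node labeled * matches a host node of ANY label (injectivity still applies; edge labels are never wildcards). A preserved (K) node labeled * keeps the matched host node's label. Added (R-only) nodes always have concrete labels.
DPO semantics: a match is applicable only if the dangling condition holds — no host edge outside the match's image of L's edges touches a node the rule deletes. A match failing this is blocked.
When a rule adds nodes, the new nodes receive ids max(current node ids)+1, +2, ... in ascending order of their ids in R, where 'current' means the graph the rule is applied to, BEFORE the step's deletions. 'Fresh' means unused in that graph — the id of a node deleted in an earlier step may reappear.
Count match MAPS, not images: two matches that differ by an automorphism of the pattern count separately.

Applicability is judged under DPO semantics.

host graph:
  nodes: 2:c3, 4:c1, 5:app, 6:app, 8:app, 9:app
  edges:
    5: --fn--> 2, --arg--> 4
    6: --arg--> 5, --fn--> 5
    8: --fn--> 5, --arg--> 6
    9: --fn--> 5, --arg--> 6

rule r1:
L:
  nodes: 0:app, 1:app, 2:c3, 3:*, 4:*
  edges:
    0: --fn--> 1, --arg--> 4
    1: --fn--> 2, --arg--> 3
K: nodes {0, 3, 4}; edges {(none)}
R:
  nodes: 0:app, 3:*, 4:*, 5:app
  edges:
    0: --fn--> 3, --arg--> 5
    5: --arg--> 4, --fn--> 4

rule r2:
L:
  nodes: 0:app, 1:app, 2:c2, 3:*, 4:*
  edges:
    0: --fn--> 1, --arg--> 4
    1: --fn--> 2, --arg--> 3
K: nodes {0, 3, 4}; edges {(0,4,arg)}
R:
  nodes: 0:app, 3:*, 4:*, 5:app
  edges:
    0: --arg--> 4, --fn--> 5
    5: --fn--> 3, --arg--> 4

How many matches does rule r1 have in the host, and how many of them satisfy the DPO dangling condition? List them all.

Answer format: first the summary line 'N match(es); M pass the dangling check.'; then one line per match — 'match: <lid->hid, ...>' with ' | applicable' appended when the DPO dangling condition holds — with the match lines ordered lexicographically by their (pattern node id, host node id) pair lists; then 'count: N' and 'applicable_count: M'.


2 match(es); 0 pass the dangling check.
match: 0->8, 1->5, 2->2, 3->4, 4->6
match: 0->9, 1->5, 2->2, 3->4, 4->6
count: 2
applicable_count: 0


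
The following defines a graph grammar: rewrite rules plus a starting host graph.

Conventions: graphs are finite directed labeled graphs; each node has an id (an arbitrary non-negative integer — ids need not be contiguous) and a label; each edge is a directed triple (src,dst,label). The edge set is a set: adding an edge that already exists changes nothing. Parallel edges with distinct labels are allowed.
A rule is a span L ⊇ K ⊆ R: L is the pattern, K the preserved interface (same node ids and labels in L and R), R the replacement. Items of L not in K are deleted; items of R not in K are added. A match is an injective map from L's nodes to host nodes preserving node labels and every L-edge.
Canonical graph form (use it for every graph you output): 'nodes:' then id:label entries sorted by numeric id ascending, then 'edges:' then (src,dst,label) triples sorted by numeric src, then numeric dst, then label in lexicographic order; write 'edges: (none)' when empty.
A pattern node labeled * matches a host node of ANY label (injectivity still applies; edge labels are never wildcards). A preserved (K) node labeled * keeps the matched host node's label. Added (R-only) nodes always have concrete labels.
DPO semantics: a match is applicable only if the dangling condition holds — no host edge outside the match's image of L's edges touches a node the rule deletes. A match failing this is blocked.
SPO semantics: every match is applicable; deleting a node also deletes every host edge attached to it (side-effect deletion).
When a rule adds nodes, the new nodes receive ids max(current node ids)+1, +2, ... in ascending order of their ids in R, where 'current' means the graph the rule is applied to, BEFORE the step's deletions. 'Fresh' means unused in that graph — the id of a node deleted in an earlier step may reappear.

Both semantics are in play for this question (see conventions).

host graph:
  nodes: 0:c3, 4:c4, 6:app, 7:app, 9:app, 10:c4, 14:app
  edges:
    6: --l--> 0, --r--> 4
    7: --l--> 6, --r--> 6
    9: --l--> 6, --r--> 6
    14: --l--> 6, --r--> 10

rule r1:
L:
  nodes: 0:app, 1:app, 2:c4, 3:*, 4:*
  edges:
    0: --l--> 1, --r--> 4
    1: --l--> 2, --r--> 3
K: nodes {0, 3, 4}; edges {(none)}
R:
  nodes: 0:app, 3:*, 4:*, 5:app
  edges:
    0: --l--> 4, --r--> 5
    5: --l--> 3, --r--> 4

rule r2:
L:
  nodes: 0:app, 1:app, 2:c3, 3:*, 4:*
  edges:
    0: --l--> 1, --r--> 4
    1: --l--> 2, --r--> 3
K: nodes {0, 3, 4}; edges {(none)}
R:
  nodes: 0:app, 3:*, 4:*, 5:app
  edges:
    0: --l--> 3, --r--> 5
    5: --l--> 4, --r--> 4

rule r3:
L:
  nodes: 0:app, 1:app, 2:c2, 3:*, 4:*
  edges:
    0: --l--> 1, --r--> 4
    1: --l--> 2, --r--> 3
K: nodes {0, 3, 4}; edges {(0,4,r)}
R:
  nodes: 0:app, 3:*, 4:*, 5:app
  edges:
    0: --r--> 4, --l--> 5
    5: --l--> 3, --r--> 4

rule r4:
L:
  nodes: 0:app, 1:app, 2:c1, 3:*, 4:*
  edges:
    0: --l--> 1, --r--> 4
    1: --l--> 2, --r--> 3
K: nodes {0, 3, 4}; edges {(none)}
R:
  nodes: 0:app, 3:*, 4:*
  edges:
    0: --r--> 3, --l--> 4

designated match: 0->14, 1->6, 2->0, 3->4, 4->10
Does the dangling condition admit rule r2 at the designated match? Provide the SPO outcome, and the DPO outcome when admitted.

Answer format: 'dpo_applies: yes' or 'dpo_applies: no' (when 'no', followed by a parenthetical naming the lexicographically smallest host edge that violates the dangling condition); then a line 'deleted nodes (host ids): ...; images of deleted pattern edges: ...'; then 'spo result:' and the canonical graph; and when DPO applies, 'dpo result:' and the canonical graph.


dpo_applies: no
(the rule deletes node 6, which keeps host edge (7,6,l) outside the match image — the dangling condition fails, DPO blocks; SPO proceeds and side-deletes such edges)
deleted nodes (host ids): 0, 6; images of deleted pattern edges: (6,0,l); (6,4,r); (14,6,l); (14,10,r)
spo result:
nodes: 4:c4, 7:app, 9:app, 10:c4, 14:app, 15:app
edges: (14,4,l); (14,15,r); (15,10,l); (15,10,r)


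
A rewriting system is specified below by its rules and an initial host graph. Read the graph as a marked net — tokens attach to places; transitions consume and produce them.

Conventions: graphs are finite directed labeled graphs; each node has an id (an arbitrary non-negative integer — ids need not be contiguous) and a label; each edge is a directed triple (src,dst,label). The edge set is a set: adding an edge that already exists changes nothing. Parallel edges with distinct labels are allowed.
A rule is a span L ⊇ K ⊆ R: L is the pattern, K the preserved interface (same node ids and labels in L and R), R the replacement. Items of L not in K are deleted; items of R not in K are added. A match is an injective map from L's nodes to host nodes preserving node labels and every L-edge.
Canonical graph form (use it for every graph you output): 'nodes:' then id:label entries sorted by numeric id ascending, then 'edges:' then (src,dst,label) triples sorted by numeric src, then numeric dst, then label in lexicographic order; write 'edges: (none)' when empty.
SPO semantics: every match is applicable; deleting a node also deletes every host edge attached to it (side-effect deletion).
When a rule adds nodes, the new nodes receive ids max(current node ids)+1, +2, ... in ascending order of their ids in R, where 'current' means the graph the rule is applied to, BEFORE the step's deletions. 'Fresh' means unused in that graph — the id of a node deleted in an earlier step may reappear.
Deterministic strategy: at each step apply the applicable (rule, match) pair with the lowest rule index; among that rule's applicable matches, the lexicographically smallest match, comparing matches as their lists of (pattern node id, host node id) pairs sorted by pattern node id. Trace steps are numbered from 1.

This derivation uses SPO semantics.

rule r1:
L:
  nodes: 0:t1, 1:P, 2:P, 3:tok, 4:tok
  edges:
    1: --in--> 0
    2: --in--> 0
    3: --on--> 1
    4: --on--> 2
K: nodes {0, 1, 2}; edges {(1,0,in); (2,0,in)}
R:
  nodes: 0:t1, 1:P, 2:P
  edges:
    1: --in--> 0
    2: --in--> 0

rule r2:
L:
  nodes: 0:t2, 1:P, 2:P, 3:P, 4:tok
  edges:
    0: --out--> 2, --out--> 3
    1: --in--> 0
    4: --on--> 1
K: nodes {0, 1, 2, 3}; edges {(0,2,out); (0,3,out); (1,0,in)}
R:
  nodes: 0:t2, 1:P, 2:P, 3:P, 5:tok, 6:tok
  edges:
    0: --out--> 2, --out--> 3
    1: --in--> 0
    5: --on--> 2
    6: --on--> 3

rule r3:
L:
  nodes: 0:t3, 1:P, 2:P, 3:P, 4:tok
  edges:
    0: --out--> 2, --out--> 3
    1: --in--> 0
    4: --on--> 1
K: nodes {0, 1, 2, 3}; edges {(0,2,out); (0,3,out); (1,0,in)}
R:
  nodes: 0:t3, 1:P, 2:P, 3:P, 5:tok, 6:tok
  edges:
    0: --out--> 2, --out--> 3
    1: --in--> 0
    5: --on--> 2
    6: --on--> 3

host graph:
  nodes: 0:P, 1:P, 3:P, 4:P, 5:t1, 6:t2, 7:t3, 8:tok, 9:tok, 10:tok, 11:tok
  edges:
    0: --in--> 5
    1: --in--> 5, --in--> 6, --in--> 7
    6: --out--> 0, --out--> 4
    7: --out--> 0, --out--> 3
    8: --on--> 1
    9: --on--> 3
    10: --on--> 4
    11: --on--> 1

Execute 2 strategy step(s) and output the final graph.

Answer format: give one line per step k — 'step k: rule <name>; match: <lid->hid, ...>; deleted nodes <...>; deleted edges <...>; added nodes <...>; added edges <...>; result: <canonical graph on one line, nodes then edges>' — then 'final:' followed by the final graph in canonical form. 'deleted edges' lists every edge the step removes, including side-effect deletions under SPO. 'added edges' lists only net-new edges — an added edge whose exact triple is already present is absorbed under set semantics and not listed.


step 1: rule r2; match: 0->6, 1->1, 2->0, 3->4, 4->8; deleted nodes 8; deleted edges (8,1,on); added nodes 12, 13; added edges (12,0,on); (13,4,on); result: nodes: 0:P, 1:P, 3:P, 4:P, 5:t1, 6:t2, 7:t3, 9:tok, 10:tok, 11:tok, 12:tok, 13:tok edges: (0,5,in); (1,5,in); (1,6,in); (1,7,in); (6,0,out); (6,4,out); (7,0,out); (7,3,out); (9,3,on); (10,4,on); (11,1,on); (12,0,on); (13,4,on)
step 2: rule r1; match: 0->5, 1->0, 2->1, 3->12, 4->11; deleted nodes 11, 12; deleted edges (11,1,on); (12,0,on); added nodes (none); added edges (none); result: nodes: 0:P, 1:P, 3:P, 4:P, 5:t1, 6:t2, 7:t3, 9:tok, 10:tok, 13:tok edges: (0,5,in); (1,5,in); (1,6,in); (1,7,in); (6,0,out); (6,4,out); (7,0,out); (7,3,out); (9,3,on); (10,4,on); (13,4,on)
final:
nodes: 0:P, 1:P, 3:P, 4:P, 5:t1, 6:t2, 7:t3, 9:tok, 10:tok, 13:tok
edges: (0,5,in); (1,5,in); (1,6,in); (1,7,in); (6,0,out); (6,4,out); (7,0,out); (7,3,out); (9,3,on); (10,4,on); (13,4,on)


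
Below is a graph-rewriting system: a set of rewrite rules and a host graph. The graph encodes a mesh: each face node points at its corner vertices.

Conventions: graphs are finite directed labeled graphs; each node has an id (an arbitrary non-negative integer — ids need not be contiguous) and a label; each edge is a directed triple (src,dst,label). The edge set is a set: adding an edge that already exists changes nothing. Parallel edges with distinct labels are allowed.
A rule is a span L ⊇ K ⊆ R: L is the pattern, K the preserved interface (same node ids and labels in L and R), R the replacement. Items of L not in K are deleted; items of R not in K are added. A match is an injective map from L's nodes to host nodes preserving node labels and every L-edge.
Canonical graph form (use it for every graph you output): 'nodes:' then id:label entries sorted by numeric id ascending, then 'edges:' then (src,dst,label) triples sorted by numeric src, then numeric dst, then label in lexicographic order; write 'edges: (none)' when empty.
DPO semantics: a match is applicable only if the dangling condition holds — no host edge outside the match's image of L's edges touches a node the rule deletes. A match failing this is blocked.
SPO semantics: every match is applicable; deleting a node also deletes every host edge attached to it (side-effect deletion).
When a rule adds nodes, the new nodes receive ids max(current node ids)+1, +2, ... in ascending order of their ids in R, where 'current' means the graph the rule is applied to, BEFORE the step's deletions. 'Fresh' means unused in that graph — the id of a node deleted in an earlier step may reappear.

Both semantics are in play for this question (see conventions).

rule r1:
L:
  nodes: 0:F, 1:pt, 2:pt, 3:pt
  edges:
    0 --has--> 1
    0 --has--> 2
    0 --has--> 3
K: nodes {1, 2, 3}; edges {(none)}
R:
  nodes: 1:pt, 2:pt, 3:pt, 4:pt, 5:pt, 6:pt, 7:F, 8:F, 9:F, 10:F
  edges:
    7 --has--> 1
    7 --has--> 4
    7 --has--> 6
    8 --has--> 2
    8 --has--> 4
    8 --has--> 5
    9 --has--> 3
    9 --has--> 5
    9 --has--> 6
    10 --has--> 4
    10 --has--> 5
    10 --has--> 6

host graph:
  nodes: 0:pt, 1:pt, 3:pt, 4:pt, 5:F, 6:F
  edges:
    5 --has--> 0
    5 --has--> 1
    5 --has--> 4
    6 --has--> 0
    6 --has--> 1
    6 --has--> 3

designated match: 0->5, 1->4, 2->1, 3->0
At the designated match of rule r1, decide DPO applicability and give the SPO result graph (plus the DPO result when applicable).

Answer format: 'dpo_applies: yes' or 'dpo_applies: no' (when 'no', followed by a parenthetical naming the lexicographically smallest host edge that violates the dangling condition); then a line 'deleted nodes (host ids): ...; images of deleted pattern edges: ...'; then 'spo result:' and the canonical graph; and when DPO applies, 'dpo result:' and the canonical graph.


dpo_applies: yes
deleted nodes (host ids): 5; images of deleted pattern edges: (5,0,has); (5,1,has); (5,4,has)
spo result:
nodes: 0:pt, 1:pt, 3:pt, 4:pt, 6:F, 7:pt, 8:pt, 9:pt, 10:F, 11:F, 12:F, 13:F
edges: (6,0,has); (6,1,has); (6,3,has); (10,4,has); (10,7,has); (10,9,has); (11,1,has); (11,7,has); (11,8,has); (12,0,has); (12,8,has); (12,9,has); (13,7,has); (13,8,has); (13,9,has)
dpo result:
nodes: 0:pt, 1:pt, 3:pt, 4:pt, 6:F, 7:pt, 8:pt, 9:pt, 10:F, 11:F, 12:F, 13:F
edges: (6,0,has); (6,1,has); (6,3,has); (10,4,has); (10,7,has); (10,9,has); (11,1,has); (11,7,has); (11,8,has); (12,0,has); (12,8,has); (12,9,has); (13,7,has); (13,8,has); (13,9,has)


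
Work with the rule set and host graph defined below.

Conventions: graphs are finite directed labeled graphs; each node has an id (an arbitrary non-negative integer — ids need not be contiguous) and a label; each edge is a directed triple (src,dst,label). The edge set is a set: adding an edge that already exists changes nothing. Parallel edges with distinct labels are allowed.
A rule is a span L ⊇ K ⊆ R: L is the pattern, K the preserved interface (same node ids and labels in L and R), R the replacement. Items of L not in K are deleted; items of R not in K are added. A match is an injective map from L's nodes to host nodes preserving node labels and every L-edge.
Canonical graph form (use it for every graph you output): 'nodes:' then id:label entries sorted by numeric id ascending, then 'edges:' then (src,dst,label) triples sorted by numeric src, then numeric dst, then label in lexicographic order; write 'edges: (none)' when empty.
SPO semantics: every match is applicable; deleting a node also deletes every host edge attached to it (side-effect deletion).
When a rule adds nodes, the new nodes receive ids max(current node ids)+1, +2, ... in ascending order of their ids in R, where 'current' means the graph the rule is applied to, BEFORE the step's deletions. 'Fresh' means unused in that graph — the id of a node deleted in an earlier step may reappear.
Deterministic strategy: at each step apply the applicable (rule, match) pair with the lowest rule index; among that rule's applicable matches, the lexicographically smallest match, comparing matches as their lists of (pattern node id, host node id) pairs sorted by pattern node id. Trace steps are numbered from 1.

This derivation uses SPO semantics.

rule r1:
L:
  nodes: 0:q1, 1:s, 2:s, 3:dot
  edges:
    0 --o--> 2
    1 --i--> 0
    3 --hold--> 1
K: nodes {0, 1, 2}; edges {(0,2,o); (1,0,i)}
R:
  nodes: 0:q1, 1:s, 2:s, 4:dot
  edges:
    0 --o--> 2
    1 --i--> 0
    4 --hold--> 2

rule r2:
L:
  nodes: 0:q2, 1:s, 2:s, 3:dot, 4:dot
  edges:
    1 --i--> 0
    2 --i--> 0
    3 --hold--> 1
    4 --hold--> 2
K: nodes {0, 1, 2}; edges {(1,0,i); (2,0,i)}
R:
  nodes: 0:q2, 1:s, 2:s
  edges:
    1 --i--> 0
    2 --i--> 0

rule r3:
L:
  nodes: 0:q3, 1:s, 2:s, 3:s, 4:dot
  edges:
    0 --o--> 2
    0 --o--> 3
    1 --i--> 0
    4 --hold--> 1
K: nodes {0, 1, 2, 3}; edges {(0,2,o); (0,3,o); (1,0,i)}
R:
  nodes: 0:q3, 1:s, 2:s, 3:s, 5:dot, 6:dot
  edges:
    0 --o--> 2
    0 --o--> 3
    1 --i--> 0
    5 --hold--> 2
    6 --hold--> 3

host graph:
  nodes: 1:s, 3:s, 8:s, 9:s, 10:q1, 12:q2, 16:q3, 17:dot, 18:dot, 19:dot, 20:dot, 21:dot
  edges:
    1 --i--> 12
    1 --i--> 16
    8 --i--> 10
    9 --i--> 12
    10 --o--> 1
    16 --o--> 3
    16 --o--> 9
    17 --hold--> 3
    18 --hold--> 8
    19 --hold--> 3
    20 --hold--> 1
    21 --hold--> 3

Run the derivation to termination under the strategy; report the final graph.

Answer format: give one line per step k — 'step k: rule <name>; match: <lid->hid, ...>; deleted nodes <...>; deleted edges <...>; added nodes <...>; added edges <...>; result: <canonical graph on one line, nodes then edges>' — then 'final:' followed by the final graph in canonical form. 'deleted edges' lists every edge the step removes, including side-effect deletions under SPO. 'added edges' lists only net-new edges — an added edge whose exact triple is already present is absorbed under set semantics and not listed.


step 1: rule r1; match: 0->10, 1->8, 2->1, 3->18; deleted nodes 18; deleted edges (18,8,hold); added nodes 22; added edges (22,1,hold); result: nodes: 1:s, 3:s, 8:s, 9:s, 10:q1, 12:q2, 16:q3, 17:dot, 19:dot, 20:dot, 21:dot, 22:dot edges: (1,12,i); (1,16,i); (8,10,i); (9,12,i); (10,1,o); (16,3,o); (16,9,o); (17,3,hold); (19,3,hold); (20,1,hold); (21,3,hold); (22,1,hold)
step 2: rule r3; match: 0->16, 1->1, 2->3, 3->9, 4->20; deleted nodes 20; deleted edges (20,1,hold); added nodes 23, 24; added edges (23,3,hold); (24,9,hold); result: nodes: 1:s, 3:s, 8:s, 9:s, 10:q1, 12:q2, 16:q3, 17:dot, 19:dot, 21:dot, 22:dot, 23:dot, 24:dot edges: (1,12,i); (1,16,i); (8,10,i); (9,12,i); (10,1,o); (16,3,o); (16,9,o); (17,3,hold); (19,3,hold); (21,3,hold); (22,1,hold); (23,3,hold); (24,9,hold)
step 3: rule r2; match: 0->12, 1->1, 2->9, 3->22, 4->24; deleted nodes 22, 24; deleted edges (22,1,hold); (24,9,hold); added nodes (none); added edges (none); result: nodes: 1:s, 3:s, 8:s, 9:s, 10:q1, 12:q2, 16:q3, 17:dot, 19:dot, 21:dot, 23:dot edges: (1,12,i); (1,16,i); (8,10,i); (9,12,i); (10,1,o); (16,3,o); (16,9,o); (17,3,hold); (19,3,hold); (21,3,hold); (23,3,hold)
final:
nodes: 1:s, 3:s, 8:s, 9:s, 10:q1, 12:q2, 16:q3, 17:dot, 19:dot, 21:dot, 23:dot
edges: (1,12,i); (1,16,i); (8,10,i); (9,12,i); (10,1,o); (16,3,o); (16,9,o); (17,3,hold); (19,3,hold); (21,3,hold); (23,3,hold)
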